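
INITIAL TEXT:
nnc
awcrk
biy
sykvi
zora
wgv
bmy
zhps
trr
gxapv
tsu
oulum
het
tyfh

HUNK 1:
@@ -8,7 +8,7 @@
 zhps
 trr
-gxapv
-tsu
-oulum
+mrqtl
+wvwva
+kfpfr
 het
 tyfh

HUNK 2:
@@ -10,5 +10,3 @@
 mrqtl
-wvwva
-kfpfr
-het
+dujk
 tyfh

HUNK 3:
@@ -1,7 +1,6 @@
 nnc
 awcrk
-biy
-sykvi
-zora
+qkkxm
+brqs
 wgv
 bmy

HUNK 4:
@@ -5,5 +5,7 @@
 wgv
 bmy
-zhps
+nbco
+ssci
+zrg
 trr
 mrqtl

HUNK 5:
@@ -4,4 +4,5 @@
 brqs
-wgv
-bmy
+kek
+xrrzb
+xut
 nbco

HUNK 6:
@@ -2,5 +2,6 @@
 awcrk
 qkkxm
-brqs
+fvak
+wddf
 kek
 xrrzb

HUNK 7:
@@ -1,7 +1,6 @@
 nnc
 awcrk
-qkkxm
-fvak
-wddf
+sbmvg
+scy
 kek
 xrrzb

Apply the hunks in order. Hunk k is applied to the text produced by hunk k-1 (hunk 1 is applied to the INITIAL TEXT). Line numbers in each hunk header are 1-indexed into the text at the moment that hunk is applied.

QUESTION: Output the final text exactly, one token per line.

Hunk 1: at line 8 remove [gxapv,tsu,oulum] add [mrqtl,wvwva,kfpfr] -> 14 lines: nnc awcrk biy sykvi zora wgv bmy zhps trr mrqtl wvwva kfpfr het tyfh
Hunk 2: at line 10 remove [wvwva,kfpfr,het] add [dujk] -> 12 lines: nnc awcrk biy sykvi zora wgv bmy zhps trr mrqtl dujk tyfh
Hunk 3: at line 1 remove [biy,sykvi,zora] add [qkkxm,brqs] -> 11 lines: nnc awcrk qkkxm brqs wgv bmy zhps trr mrqtl dujk tyfh
Hunk 4: at line 5 remove [zhps] add [nbco,ssci,zrg] -> 13 lines: nnc awcrk qkkxm brqs wgv bmy nbco ssci zrg trr mrqtl dujk tyfh
Hunk 5: at line 4 remove [wgv,bmy] add [kek,xrrzb,xut] -> 14 lines: nnc awcrk qkkxm brqs kek xrrzb xut nbco ssci zrg trr mrqtl dujk tyfh
Hunk 6: at line 2 remove [brqs] add [fvak,wddf] -> 15 lines: nnc awcrk qkkxm fvak wddf kek xrrzb xut nbco ssci zrg trr mrqtl dujk tyfh
Hunk 7: at line 1 remove [qkkxm,fvak,wddf] add [sbmvg,scy] -> 14 lines: nnc awcrk sbmvg scy kek xrrzb xut nbco ssci zrg trr mrqtl dujk tyfh

Answer: nnc
awcrk
sbmvg
scy
kek
xrrzb
xut
nbco
ssci
zrg
trr
mrqtl
dujk
tyfh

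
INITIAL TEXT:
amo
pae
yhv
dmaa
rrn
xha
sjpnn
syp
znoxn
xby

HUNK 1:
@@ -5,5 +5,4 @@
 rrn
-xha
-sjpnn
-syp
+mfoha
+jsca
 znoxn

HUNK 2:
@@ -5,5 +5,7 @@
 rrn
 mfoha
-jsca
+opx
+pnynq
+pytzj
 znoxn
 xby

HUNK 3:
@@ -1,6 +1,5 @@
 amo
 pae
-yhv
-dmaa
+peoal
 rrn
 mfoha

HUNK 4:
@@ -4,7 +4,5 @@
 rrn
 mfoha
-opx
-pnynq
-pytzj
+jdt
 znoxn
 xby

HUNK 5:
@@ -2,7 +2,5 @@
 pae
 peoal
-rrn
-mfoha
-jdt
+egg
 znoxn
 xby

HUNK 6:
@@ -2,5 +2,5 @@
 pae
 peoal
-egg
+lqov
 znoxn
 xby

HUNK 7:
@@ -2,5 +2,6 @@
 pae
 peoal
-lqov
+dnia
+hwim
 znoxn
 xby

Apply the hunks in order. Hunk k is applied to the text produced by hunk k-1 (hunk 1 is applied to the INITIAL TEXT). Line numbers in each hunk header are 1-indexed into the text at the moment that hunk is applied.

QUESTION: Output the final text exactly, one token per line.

Hunk 1: at line 5 remove [xha,sjpnn,syp] add [mfoha,jsca] -> 9 lines: amo pae yhv dmaa rrn mfoha jsca znoxn xby
Hunk 2: at line 5 remove [jsca] add [opx,pnynq,pytzj] -> 11 lines: amo pae yhv dmaa rrn mfoha opx pnynq pytzj znoxn xby
Hunk 3: at line 1 remove [yhv,dmaa] add [peoal] -> 10 lines: amo pae peoal rrn mfoha opx pnynq pytzj znoxn xby
Hunk 4: at line 4 remove [opx,pnynq,pytzj] add [jdt] -> 8 lines: amo pae peoal rrn mfoha jdt znoxn xby
Hunk 5: at line 2 remove [rrn,mfoha,jdt] add [egg] -> 6 lines: amo pae peoal egg znoxn xby
Hunk 6: at line 2 remove [egg] add [lqov] -> 6 lines: amo pae peoal lqov znoxn xby
Hunk 7: at line 2 remove [lqov] add [dnia,hwim] -> 7 lines: amo pae peoal dnia hwim znoxn xby

Answer: amo
pae
peoal
dnia
hwim
znoxn
xby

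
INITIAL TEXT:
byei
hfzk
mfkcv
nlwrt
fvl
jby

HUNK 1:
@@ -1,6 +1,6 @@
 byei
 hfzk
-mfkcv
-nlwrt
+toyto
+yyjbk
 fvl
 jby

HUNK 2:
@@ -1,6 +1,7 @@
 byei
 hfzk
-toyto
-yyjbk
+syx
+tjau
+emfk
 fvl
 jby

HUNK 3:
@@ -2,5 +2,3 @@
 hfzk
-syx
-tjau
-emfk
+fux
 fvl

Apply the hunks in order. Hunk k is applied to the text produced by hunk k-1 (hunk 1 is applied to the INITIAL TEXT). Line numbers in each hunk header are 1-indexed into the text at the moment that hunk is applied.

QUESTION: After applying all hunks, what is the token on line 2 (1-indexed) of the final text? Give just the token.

Answer: hfzk

Derivation:
Hunk 1: at line 1 remove [mfkcv,nlwrt] add [toyto,yyjbk] -> 6 lines: byei hfzk toyto yyjbk fvl jby
Hunk 2: at line 1 remove [toyto,yyjbk] add [syx,tjau,emfk] -> 7 lines: byei hfzk syx tjau emfk fvl jby
Hunk 3: at line 2 remove [syx,tjau,emfk] add [fux] -> 5 lines: byei hfzk fux fvl jby
Final line 2: hfzk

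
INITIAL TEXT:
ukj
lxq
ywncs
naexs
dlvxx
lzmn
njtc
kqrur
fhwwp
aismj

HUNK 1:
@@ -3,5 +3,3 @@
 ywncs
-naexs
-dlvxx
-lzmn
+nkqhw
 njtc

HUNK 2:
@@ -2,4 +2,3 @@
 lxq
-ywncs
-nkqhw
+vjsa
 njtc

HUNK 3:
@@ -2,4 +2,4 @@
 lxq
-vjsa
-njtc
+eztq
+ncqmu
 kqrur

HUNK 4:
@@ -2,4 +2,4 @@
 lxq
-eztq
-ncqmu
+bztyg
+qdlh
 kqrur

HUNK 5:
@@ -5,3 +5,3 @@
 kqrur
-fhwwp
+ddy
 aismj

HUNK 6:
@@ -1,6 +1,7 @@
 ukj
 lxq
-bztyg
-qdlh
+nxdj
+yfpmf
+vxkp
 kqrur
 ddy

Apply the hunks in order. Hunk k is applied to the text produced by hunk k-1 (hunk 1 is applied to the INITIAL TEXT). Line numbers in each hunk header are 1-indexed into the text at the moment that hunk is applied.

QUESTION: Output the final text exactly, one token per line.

Answer: ukj
lxq
nxdj
yfpmf
vxkp
kqrur
ddy
aismj

Derivation:
Hunk 1: at line 3 remove [naexs,dlvxx,lzmn] add [nkqhw] -> 8 lines: ukj lxq ywncs nkqhw njtc kqrur fhwwp aismj
Hunk 2: at line 2 remove [ywncs,nkqhw] add [vjsa] -> 7 lines: ukj lxq vjsa njtc kqrur fhwwp aismj
Hunk 3: at line 2 remove [vjsa,njtc] add [eztq,ncqmu] -> 7 lines: ukj lxq eztq ncqmu kqrur fhwwp aismj
Hunk 4: at line 2 remove [eztq,ncqmu] add [bztyg,qdlh] -> 7 lines: ukj lxq bztyg qdlh kqrur fhwwp aismj
Hunk 5: at line 5 remove [fhwwp] add [ddy] -> 7 lines: ukj lxq bztyg qdlh kqrur ddy aismj
Hunk 6: at line 1 remove [bztyg,qdlh] add [nxdj,yfpmf,vxkp] -> 8 lines: ukj lxq nxdj yfpmf vxkp kqrur ddy aismj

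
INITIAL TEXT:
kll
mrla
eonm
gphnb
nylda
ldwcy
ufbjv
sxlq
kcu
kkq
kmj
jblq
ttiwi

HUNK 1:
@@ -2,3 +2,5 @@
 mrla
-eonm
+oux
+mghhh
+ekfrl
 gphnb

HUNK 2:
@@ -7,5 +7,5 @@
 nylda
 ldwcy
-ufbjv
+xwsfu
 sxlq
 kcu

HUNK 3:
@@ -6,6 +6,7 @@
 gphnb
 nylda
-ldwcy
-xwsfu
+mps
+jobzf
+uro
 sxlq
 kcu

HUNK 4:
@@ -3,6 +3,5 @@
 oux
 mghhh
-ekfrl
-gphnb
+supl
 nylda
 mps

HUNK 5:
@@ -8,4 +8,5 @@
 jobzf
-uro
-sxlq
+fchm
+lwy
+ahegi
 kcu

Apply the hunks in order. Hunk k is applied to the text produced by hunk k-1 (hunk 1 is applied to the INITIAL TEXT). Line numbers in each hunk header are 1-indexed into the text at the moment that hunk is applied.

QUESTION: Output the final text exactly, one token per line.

Answer: kll
mrla
oux
mghhh
supl
nylda
mps
jobzf
fchm
lwy
ahegi
kcu
kkq
kmj
jblq
ttiwi

Derivation:
Hunk 1: at line 2 remove [eonm] add [oux,mghhh,ekfrl] -> 15 lines: kll mrla oux mghhh ekfrl gphnb nylda ldwcy ufbjv sxlq kcu kkq kmj jblq ttiwi
Hunk 2: at line 7 remove [ufbjv] add [xwsfu] -> 15 lines: kll mrla oux mghhh ekfrl gphnb nylda ldwcy xwsfu sxlq kcu kkq kmj jblq ttiwi
Hunk 3: at line 6 remove [ldwcy,xwsfu] add [mps,jobzf,uro] -> 16 lines: kll mrla oux mghhh ekfrl gphnb nylda mps jobzf uro sxlq kcu kkq kmj jblq ttiwi
Hunk 4: at line 3 remove [ekfrl,gphnb] add [supl] -> 15 lines: kll mrla oux mghhh supl nylda mps jobzf uro sxlq kcu kkq kmj jblq ttiwi
Hunk 5: at line 8 remove [uro,sxlq] add [fchm,lwy,ahegi] -> 16 lines: kll mrla oux mghhh supl nylda mps jobzf fchm lwy ahegi kcu kkq kmj jblq ttiwi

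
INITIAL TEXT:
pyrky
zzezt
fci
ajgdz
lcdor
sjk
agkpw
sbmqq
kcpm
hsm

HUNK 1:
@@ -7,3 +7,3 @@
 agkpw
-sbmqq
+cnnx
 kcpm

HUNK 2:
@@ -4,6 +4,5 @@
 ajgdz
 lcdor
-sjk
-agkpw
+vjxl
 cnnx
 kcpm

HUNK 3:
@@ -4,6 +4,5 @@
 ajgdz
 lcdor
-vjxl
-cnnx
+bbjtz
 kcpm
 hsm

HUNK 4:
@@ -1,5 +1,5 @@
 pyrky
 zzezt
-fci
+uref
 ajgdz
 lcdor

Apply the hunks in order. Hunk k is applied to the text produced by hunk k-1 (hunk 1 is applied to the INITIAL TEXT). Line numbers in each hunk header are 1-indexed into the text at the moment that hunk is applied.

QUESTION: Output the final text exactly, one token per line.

Hunk 1: at line 7 remove [sbmqq] add [cnnx] -> 10 lines: pyrky zzezt fci ajgdz lcdor sjk agkpw cnnx kcpm hsm
Hunk 2: at line 4 remove [sjk,agkpw] add [vjxl] -> 9 lines: pyrky zzezt fci ajgdz lcdor vjxl cnnx kcpm hsm
Hunk 3: at line 4 remove [vjxl,cnnx] add [bbjtz] -> 8 lines: pyrky zzezt fci ajgdz lcdor bbjtz kcpm hsm
Hunk 4: at line 1 remove [fci] add [uref] -> 8 lines: pyrky zzezt uref ajgdz lcdor bbjtz kcpm hsm

Answer: pyrky
zzezt
uref
ajgdz
lcdor
bbjtz
kcpm
hsm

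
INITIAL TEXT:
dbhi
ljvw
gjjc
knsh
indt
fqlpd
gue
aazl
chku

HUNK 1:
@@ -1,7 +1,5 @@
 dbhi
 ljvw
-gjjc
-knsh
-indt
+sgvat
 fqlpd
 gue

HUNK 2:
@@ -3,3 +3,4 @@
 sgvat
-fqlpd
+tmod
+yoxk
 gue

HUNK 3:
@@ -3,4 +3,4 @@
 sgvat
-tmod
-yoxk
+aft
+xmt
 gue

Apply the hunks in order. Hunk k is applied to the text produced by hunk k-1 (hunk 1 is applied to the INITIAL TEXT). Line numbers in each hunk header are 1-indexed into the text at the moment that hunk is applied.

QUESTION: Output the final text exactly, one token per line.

Hunk 1: at line 1 remove [gjjc,knsh,indt] add [sgvat] -> 7 lines: dbhi ljvw sgvat fqlpd gue aazl chku
Hunk 2: at line 3 remove [fqlpd] add [tmod,yoxk] -> 8 lines: dbhi ljvw sgvat tmod yoxk gue aazl chku
Hunk 3: at line 3 remove [tmod,yoxk] add [aft,xmt] -> 8 lines: dbhi ljvw sgvat aft xmt gue aazl chku

Answer: dbhi
ljvw
sgvat
aft
xmt
gue
aazl
chku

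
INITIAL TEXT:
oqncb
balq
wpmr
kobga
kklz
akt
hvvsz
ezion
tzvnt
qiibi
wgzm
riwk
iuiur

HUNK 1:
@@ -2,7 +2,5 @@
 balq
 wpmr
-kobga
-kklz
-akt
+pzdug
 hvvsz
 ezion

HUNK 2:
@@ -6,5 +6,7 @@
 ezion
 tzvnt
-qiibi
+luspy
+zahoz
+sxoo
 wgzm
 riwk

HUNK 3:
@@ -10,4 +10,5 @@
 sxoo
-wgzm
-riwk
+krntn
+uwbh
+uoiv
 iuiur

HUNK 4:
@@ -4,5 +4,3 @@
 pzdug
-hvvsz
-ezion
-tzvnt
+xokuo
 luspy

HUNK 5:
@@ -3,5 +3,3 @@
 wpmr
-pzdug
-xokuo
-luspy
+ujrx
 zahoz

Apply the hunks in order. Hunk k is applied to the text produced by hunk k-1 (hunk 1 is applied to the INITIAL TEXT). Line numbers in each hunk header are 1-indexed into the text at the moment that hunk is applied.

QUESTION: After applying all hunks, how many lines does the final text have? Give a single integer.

Answer: 10

Derivation:
Hunk 1: at line 2 remove [kobga,kklz,akt] add [pzdug] -> 11 lines: oqncb balq wpmr pzdug hvvsz ezion tzvnt qiibi wgzm riwk iuiur
Hunk 2: at line 6 remove [qiibi] add [luspy,zahoz,sxoo] -> 13 lines: oqncb balq wpmr pzdug hvvsz ezion tzvnt luspy zahoz sxoo wgzm riwk iuiur
Hunk 3: at line 10 remove [wgzm,riwk] add [krntn,uwbh,uoiv] -> 14 lines: oqncb balq wpmr pzdug hvvsz ezion tzvnt luspy zahoz sxoo krntn uwbh uoiv iuiur
Hunk 4: at line 4 remove [hvvsz,ezion,tzvnt] add [xokuo] -> 12 lines: oqncb balq wpmr pzdug xokuo luspy zahoz sxoo krntn uwbh uoiv iuiur
Hunk 5: at line 3 remove [pzdug,xokuo,luspy] add [ujrx] -> 10 lines: oqncb balq wpmr ujrx zahoz sxoo krntn uwbh uoiv iuiur
Final line count: 10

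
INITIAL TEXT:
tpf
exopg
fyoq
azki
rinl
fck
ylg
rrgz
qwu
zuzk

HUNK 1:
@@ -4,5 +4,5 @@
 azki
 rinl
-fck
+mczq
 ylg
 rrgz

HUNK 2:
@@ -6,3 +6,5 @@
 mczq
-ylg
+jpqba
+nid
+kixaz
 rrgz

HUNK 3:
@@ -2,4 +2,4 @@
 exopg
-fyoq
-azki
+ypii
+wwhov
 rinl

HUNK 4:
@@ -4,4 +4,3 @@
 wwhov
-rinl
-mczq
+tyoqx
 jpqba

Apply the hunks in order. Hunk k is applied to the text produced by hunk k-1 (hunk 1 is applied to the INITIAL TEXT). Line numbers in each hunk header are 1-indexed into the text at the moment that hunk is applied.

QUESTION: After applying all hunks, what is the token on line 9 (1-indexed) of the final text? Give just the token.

Hunk 1: at line 4 remove [fck] add [mczq] -> 10 lines: tpf exopg fyoq azki rinl mczq ylg rrgz qwu zuzk
Hunk 2: at line 6 remove [ylg] add [jpqba,nid,kixaz] -> 12 lines: tpf exopg fyoq azki rinl mczq jpqba nid kixaz rrgz qwu zuzk
Hunk 3: at line 2 remove [fyoq,azki] add [ypii,wwhov] -> 12 lines: tpf exopg ypii wwhov rinl mczq jpqba nid kixaz rrgz qwu zuzk
Hunk 4: at line 4 remove [rinl,mczq] add [tyoqx] -> 11 lines: tpf exopg ypii wwhov tyoqx jpqba nid kixaz rrgz qwu zuzk
Final line 9: rrgz

Answer: rrgz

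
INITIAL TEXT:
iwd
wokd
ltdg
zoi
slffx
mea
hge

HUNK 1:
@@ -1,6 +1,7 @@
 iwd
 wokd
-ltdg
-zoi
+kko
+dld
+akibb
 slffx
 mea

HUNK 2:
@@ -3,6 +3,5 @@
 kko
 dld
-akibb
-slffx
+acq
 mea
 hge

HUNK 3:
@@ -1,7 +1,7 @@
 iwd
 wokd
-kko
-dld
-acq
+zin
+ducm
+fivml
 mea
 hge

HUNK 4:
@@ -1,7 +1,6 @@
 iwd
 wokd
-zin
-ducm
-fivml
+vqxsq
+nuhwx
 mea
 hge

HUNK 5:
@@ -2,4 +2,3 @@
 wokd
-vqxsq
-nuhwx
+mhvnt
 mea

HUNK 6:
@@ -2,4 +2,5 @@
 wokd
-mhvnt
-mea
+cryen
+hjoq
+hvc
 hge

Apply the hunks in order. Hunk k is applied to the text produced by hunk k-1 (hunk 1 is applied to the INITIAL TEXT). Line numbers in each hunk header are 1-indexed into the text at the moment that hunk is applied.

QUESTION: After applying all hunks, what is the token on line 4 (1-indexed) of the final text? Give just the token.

Hunk 1: at line 1 remove [ltdg,zoi] add [kko,dld,akibb] -> 8 lines: iwd wokd kko dld akibb slffx mea hge
Hunk 2: at line 3 remove [akibb,slffx] add [acq] -> 7 lines: iwd wokd kko dld acq mea hge
Hunk 3: at line 1 remove [kko,dld,acq] add [zin,ducm,fivml] -> 7 lines: iwd wokd zin ducm fivml mea hge
Hunk 4: at line 1 remove [zin,ducm,fivml] add [vqxsq,nuhwx] -> 6 lines: iwd wokd vqxsq nuhwx mea hge
Hunk 5: at line 2 remove [vqxsq,nuhwx] add [mhvnt] -> 5 lines: iwd wokd mhvnt mea hge
Hunk 6: at line 2 remove [mhvnt,mea] add [cryen,hjoq,hvc] -> 6 lines: iwd wokd cryen hjoq hvc hge
Final line 4: hjoq

Answer: hjoq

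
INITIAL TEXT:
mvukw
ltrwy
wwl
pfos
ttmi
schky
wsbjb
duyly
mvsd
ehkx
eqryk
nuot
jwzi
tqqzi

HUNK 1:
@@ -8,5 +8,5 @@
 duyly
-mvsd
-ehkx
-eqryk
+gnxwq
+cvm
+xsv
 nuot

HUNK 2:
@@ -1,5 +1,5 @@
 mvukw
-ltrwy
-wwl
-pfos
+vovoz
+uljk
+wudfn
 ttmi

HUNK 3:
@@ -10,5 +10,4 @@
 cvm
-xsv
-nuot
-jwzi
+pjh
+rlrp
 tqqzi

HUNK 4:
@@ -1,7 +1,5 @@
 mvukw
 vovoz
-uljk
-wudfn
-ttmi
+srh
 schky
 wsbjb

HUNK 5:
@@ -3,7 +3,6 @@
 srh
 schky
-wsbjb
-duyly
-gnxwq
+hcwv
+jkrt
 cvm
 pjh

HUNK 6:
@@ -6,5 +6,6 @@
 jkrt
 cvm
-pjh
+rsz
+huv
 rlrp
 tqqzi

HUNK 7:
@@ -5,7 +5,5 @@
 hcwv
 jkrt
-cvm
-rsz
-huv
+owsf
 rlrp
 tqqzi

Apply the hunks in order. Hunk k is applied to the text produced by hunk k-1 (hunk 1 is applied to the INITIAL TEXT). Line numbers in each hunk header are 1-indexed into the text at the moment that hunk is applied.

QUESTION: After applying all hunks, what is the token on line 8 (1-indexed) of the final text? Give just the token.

Hunk 1: at line 8 remove [mvsd,ehkx,eqryk] add [gnxwq,cvm,xsv] -> 14 lines: mvukw ltrwy wwl pfos ttmi schky wsbjb duyly gnxwq cvm xsv nuot jwzi tqqzi
Hunk 2: at line 1 remove [ltrwy,wwl,pfos] add [vovoz,uljk,wudfn] -> 14 lines: mvukw vovoz uljk wudfn ttmi schky wsbjb duyly gnxwq cvm xsv nuot jwzi tqqzi
Hunk 3: at line 10 remove [xsv,nuot,jwzi] add [pjh,rlrp] -> 13 lines: mvukw vovoz uljk wudfn ttmi schky wsbjb duyly gnxwq cvm pjh rlrp tqqzi
Hunk 4: at line 1 remove [uljk,wudfn,ttmi] add [srh] -> 11 lines: mvukw vovoz srh schky wsbjb duyly gnxwq cvm pjh rlrp tqqzi
Hunk 5: at line 3 remove [wsbjb,duyly,gnxwq] add [hcwv,jkrt] -> 10 lines: mvukw vovoz srh schky hcwv jkrt cvm pjh rlrp tqqzi
Hunk 6: at line 6 remove [pjh] add [rsz,huv] -> 11 lines: mvukw vovoz srh schky hcwv jkrt cvm rsz huv rlrp tqqzi
Hunk 7: at line 5 remove [cvm,rsz,huv] add [owsf] -> 9 lines: mvukw vovoz srh schky hcwv jkrt owsf rlrp tqqzi
Final line 8: rlrp

Answer: rlrp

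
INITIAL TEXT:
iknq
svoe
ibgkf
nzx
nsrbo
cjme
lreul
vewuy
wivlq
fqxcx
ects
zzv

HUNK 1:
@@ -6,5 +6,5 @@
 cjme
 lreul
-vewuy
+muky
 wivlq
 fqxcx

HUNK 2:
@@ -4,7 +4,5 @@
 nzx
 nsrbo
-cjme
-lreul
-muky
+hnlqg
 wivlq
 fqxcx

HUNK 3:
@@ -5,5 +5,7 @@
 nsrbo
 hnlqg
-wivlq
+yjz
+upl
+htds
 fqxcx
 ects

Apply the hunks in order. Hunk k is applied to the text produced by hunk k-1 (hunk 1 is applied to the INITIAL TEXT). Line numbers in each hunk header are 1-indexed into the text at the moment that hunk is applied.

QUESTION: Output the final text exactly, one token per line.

Answer: iknq
svoe
ibgkf
nzx
nsrbo
hnlqg
yjz
upl
htds
fqxcx
ects
zzv

Derivation:
Hunk 1: at line 6 remove [vewuy] add [muky] -> 12 lines: iknq svoe ibgkf nzx nsrbo cjme lreul muky wivlq fqxcx ects zzv
Hunk 2: at line 4 remove [cjme,lreul,muky] add [hnlqg] -> 10 lines: iknq svoe ibgkf nzx nsrbo hnlqg wivlq fqxcx ects zzv
Hunk 3: at line 5 remove [wivlq] add [yjz,upl,htds] -> 12 lines: iknq svoe ibgkf nzx nsrbo hnlqg yjz upl htds fqxcx ects zzv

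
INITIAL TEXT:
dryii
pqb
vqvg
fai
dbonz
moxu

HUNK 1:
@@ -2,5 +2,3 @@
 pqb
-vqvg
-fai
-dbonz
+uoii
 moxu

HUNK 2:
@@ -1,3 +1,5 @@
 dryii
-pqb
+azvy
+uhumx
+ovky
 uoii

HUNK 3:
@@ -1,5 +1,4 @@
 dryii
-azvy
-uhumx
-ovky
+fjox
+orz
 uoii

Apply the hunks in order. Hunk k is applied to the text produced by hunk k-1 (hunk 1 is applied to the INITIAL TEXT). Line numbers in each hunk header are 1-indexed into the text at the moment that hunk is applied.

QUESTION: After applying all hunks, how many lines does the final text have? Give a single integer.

Answer: 5

Derivation:
Hunk 1: at line 2 remove [vqvg,fai,dbonz] add [uoii] -> 4 lines: dryii pqb uoii moxu
Hunk 2: at line 1 remove [pqb] add [azvy,uhumx,ovky] -> 6 lines: dryii azvy uhumx ovky uoii moxu
Hunk 3: at line 1 remove [azvy,uhumx,ovky] add [fjox,orz] -> 5 lines: dryii fjox orz uoii moxu
Final line count: 5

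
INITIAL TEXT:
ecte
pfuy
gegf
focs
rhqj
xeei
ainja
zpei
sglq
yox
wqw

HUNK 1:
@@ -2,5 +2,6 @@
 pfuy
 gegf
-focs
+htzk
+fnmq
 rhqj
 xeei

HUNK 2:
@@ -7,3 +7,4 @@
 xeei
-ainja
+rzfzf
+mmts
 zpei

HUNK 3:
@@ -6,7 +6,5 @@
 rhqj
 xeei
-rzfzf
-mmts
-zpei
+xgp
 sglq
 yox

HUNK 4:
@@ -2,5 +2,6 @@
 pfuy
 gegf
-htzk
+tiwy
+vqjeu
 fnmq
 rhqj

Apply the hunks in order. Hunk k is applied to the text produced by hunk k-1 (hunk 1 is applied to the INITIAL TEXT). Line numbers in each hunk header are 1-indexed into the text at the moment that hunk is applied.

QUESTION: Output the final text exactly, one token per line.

Hunk 1: at line 2 remove [focs] add [htzk,fnmq] -> 12 lines: ecte pfuy gegf htzk fnmq rhqj xeei ainja zpei sglq yox wqw
Hunk 2: at line 7 remove [ainja] add [rzfzf,mmts] -> 13 lines: ecte pfuy gegf htzk fnmq rhqj xeei rzfzf mmts zpei sglq yox wqw
Hunk 3: at line 6 remove [rzfzf,mmts,zpei] add [xgp] -> 11 lines: ecte pfuy gegf htzk fnmq rhqj xeei xgp sglq yox wqw
Hunk 4: at line 2 remove [htzk] add [tiwy,vqjeu] -> 12 lines: ecte pfuy gegf tiwy vqjeu fnmq rhqj xeei xgp sglq yox wqw

Answer: ecte
pfuy
gegf
tiwy
vqjeu
fnmq
rhqj
xeei
xgp
sglq
yox
wqw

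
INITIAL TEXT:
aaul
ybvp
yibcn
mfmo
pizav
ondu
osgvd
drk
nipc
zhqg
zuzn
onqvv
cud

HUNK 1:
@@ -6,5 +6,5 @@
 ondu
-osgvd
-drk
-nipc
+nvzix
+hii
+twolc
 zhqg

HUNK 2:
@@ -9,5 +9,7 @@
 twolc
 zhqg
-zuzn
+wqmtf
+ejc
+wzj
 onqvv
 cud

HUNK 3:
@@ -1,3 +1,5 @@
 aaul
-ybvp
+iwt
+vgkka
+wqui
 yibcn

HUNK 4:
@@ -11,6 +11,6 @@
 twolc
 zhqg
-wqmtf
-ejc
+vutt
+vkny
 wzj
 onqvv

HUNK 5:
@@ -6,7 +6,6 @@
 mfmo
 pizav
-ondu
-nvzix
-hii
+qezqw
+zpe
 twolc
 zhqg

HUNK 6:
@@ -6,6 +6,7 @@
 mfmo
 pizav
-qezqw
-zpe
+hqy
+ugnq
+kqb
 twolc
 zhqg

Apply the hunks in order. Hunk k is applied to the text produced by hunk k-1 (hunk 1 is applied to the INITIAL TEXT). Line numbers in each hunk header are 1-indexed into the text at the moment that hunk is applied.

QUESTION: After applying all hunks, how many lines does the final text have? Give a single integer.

Hunk 1: at line 6 remove [osgvd,drk,nipc] add [nvzix,hii,twolc] -> 13 lines: aaul ybvp yibcn mfmo pizav ondu nvzix hii twolc zhqg zuzn onqvv cud
Hunk 2: at line 9 remove [zuzn] add [wqmtf,ejc,wzj] -> 15 lines: aaul ybvp yibcn mfmo pizav ondu nvzix hii twolc zhqg wqmtf ejc wzj onqvv cud
Hunk 3: at line 1 remove [ybvp] add [iwt,vgkka,wqui] -> 17 lines: aaul iwt vgkka wqui yibcn mfmo pizav ondu nvzix hii twolc zhqg wqmtf ejc wzj onqvv cud
Hunk 4: at line 11 remove [wqmtf,ejc] add [vutt,vkny] -> 17 lines: aaul iwt vgkka wqui yibcn mfmo pizav ondu nvzix hii twolc zhqg vutt vkny wzj onqvv cud
Hunk 5: at line 6 remove [ondu,nvzix,hii] add [qezqw,zpe] -> 16 lines: aaul iwt vgkka wqui yibcn mfmo pizav qezqw zpe twolc zhqg vutt vkny wzj onqvv cud
Hunk 6: at line 6 remove [qezqw,zpe] add [hqy,ugnq,kqb] -> 17 lines: aaul iwt vgkka wqui yibcn mfmo pizav hqy ugnq kqb twolc zhqg vutt vkny wzj onqvv cud
Final line count: 17

Answer: 17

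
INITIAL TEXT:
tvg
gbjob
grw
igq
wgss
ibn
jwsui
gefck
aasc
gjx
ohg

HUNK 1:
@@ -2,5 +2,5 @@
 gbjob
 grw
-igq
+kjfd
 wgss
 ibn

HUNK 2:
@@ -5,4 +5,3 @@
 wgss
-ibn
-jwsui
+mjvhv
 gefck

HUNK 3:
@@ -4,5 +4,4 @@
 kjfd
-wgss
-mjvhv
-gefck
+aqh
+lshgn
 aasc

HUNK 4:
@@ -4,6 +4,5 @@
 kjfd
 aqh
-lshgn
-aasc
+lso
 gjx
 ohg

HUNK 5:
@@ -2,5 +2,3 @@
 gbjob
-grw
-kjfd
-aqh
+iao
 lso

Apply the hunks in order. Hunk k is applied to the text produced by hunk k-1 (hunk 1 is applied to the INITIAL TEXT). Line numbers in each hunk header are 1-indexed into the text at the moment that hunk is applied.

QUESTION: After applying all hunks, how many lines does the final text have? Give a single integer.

Hunk 1: at line 2 remove [igq] add [kjfd] -> 11 lines: tvg gbjob grw kjfd wgss ibn jwsui gefck aasc gjx ohg
Hunk 2: at line 5 remove [ibn,jwsui] add [mjvhv] -> 10 lines: tvg gbjob grw kjfd wgss mjvhv gefck aasc gjx ohg
Hunk 3: at line 4 remove [wgss,mjvhv,gefck] add [aqh,lshgn] -> 9 lines: tvg gbjob grw kjfd aqh lshgn aasc gjx ohg
Hunk 4: at line 4 remove [lshgn,aasc] add [lso] -> 8 lines: tvg gbjob grw kjfd aqh lso gjx ohg
Hunk 5: at line 2 remove [grw,kjfd,aqh] add [iao] -> 6 lines: tvg gbjob iao lso gjx ohg
Final line count: 6

Answer: 6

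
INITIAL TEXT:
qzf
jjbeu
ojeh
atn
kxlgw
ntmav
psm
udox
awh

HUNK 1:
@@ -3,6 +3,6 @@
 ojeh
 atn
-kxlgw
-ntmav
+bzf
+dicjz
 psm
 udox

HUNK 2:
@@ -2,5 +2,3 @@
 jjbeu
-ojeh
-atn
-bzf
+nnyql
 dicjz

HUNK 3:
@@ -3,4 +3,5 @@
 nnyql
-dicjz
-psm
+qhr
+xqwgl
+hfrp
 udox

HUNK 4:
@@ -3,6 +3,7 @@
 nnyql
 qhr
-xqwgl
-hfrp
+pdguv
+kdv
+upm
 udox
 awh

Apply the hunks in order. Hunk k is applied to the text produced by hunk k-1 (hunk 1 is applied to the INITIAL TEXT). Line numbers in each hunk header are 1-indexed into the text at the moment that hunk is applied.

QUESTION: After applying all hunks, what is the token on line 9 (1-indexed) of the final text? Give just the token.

Answer: awh

Derivation:
Hunk 1: at line 3 remove [kxlgw,ntmav] add [bzf,dicjz] -> 9 lines: qzf jjbeu ojeh atn bzf dicjz psm udox awh
Hunk 2: at line 2 remove [ojeh,atn,bzf] add [nnyql] -> 7 lines: qzf jjbeu nnyql dicjz psm udox awh
Hunk 3: at line 3 remove [dicjz,psm] add [qhr,xqwgl,hfrp] -> 8 lines: qzf jjbeu nnyql qhr xqwgl hfrp udox awh
Hunk 4: at line 3 remove [xqwgl,hfrp] add [pdguv,kdv,upm] -> 9 lines: qzf jjbeu nnyql qhr pdguv kdv upm udox awh
Final line 9: awh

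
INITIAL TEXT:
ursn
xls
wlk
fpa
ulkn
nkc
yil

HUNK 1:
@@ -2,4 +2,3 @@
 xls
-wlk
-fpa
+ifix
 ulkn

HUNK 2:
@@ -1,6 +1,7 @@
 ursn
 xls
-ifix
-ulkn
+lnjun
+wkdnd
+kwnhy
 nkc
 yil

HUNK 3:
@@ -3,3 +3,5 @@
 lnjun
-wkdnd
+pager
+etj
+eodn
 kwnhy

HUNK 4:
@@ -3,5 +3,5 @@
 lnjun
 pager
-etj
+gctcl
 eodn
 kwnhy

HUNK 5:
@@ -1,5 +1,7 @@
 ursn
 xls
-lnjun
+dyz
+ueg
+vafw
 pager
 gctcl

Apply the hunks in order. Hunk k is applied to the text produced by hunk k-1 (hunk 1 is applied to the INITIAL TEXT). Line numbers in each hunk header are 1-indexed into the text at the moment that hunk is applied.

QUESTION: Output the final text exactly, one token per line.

Hunk 1: at line 2 remove [wlk,fpa] add [ifix] -> 6 lines: ursn xls ifix ulkn nkc yil
Hunk 2: at line 1 remove [ifix,ulkn] add [lnjun,wkdnd,kwnhy] -> 7 lines: ursn xls lnjun wkdnd kwnhy nkc yil
Hunk 3: at line 3 remove [wkdnd] add [pager,etj,eodn] -> 9 lines: ursn xls lnjun pager etj eodn kwnhy nkc yil
Hunk 4: at line 3 remove [etj] add [gctcl] -> 9 lines: ursn xls lnjun pager gctcl eodn kwnhy nkc yil
Hunk 5: at line 1 remove [lnjun] add [dyz,ueg,vafw] -> 11 lines: ursn xls dyz ueg vafw pager gctcl eodn kwnhy nkc yil

Answer: ursn
xls
dyz
ueg
vafw
pager
gctcl
eodn
kwnhy
nkc
yil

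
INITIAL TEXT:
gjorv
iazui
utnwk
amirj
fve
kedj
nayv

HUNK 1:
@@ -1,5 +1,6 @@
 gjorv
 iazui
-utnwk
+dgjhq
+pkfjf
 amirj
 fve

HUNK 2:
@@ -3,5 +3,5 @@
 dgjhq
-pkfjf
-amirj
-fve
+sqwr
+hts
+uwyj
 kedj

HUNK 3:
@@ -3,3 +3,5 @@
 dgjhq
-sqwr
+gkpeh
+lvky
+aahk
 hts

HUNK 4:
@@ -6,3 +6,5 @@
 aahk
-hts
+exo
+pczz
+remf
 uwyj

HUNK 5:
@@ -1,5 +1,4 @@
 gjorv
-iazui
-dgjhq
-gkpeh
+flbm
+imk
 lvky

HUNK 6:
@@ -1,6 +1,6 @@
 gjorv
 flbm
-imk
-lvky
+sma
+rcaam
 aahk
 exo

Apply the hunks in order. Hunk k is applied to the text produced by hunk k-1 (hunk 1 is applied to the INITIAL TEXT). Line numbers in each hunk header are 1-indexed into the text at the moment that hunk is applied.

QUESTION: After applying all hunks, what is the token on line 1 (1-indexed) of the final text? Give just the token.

Hunk 1: at line 1 remove [utnwk] add [dgjhq,pkfjf] -> 8 lines: gjorv iazui dgjhq pkfjf amirj fve kedj nayv
Hunk 2: at line 3 remove [pkfjf,amirj,fve] add [sqwr,hts,uwyj] -> 8 lines: gjorv iazui dgjhq sqwr hts uwyj kedj nayv
Hunk 3: at line 3 remove [sqwr] add [gkpeh,lvky,aahk] -> 10 lines: gjorv iazui dgjhq gkpeh lvky aahk hts uwyj kedj nayv
Hunk 4: at line 6 remove [hts] add [exo,pczz,remf] -> 12 lines: gjorv iazui dgjhq gkpeh lvky aahk exo pczz remf uwyj kedj nayv
Hunk 5: at line 1 remove [iazui,dgjhq,gkpeh] add [flbm,imk] -> 11 lines: gjorv flbm imk lvky aahk exo pczz remf uwyj kedj nayv
Hunk 6: at line 1 remove [imk,lvky] add [sma,rcaam] -> 11 lines: gjorv flbm sma rcaam aahk exo pczz remf uwyj kedj nayv
Final line 1: gjorv

Answer: gjorv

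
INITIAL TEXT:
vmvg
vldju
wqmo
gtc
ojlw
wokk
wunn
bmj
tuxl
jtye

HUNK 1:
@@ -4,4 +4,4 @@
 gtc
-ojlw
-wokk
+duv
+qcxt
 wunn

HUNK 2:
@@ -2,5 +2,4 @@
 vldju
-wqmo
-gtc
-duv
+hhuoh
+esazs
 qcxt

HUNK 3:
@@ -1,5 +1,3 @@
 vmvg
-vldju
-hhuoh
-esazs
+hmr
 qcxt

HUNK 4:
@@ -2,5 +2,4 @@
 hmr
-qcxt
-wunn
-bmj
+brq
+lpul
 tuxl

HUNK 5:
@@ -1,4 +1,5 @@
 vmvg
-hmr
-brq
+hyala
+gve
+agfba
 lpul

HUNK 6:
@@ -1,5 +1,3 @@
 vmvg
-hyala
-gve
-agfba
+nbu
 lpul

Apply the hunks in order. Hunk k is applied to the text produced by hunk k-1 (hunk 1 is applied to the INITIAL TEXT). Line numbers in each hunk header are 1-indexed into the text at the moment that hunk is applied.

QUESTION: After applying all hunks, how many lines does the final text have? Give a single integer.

Answer: 5

Derivation:
Hunk 1: at line 4 remove [ojlw,wokk] add [duv,qcxt] -> 10 lines: vmvg vldju wqmo gtc duv qcxt wunn bmj tuxl jtye
Hunk 2: at line 2 remove [wqmo,gtc,duv] add [hhuoh,esazs] -> 9 lines: vmvg vldju hhuoh esazs qcxt wunn bmj tuxl jtye
Hunk 3: at line 1 remove [vldju,hhuoh,esazs] add [hmr] -> 7 lines: vmvg hmr qcxt wunn bmj tuxl jtye
Hunk 4: at line 2 remove [qcxt,wunn,bmj] add [brq,lpul] -> 6 lines: vmvg hmr brq lpul tuxl jtye
Hunk 5: at line 1 remove [hmr,brq] add [hyala,gve,agfba] -> 7 lines: vmvg hyala gve agfba lpul tuxl jtye
Hunk 6: at line 1 remove [hyala,gve,agfba] add [nbu] -> 5 lines: vmvg nbu lpul tuxl jtye
Final line count: 5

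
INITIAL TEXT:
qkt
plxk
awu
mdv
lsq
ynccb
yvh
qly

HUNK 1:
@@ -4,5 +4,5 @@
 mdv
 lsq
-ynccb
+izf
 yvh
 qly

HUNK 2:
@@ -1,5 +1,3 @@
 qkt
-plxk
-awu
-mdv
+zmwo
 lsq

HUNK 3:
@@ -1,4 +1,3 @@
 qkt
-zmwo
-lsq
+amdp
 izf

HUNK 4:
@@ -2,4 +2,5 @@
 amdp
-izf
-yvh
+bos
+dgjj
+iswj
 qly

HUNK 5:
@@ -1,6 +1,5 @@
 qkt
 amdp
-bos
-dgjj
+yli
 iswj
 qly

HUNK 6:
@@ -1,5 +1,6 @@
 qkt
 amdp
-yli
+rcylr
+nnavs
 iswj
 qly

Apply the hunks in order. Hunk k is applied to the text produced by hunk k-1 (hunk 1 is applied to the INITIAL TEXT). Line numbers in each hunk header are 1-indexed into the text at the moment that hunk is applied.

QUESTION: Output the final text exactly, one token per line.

Answer: qkt
amdp
rcylr
nnavs
iswj
qly

Derivation:
Hunk 1: at line 4 remove [ynccb] add [izf] -> 8 lines: qkt plxk awu mdv lsq izf yvh qly
Hunk 2: at line 1 remove [plxk,awu,mdv] add [zmwo] -> 6 lines: qkt zmwo lsq izf yvh qly
Hunk 3: at line 1 remove [zmwo,lsq] add [amdp] -> 5 lines: qkt amdp izf yvh qly
Hunk 4: at line 2 remove [izf,yvh] add [bos,dgjj,iswj] -> 6 lines: qkt amdp bos dgjj iswj qly
Hunk 5: at line 1 remove [bos,dgjj] add [yli] -> 5 lines: qkt amdp yli iswj qly
Hunk 6: at line 1 remove [yli] add [rcylr,nnavs] -> 6 lines: qkt amdp rcylr nnavs iswj qly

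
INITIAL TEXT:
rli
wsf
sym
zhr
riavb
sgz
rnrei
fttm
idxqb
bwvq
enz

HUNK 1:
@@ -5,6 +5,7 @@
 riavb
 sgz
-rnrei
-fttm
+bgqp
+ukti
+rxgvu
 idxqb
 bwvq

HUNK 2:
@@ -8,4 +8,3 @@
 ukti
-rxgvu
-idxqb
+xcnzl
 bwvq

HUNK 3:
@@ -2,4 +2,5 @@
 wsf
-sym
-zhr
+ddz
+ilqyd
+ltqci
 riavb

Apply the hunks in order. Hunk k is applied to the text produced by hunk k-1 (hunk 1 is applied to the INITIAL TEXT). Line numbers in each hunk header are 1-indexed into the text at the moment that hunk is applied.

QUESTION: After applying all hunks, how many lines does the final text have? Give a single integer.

Answer: 12

Derivation:
Hunk 1: at line 5 remove [rnrei,fttm] add [bgqp,ukti,rxgvu] -> 12 lines: rli wsf sym zhr riavb sgz bgqp ukti rxgvu idxqb bwvq enz
Hunk 2: at line 8 remove [rxgvu,idxqb] add [xcnzl] -> 11 lines: rli wsf sym zhr riavb sgz bgqp ukti xcnzl bwvq enz
Hunk 3: at line 2 remove [sym,zhr] add [ddz,ilqyd,ltqci] -> 12 lines: rli wsf ddz ilqyd ltqci riavb sgz bgqp ukti xcnzl bwvq enz
Final line count: 12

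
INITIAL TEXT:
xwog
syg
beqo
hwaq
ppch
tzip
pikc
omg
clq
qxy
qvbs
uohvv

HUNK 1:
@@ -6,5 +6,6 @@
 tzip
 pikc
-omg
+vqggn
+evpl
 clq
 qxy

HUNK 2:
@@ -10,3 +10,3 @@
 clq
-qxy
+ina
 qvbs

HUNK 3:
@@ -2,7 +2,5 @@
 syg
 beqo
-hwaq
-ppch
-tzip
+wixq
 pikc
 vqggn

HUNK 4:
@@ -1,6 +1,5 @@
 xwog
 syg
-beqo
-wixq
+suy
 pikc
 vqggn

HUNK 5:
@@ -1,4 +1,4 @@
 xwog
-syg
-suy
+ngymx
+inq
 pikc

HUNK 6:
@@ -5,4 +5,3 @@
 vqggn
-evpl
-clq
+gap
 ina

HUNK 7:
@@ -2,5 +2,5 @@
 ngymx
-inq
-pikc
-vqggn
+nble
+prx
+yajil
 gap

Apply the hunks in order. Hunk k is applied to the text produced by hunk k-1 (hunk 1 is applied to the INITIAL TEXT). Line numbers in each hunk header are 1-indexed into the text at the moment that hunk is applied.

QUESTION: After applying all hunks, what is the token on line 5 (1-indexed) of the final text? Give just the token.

Hunk 1: at line 6 remove [omg] add [vqggn,evpl] -> 13 lines: xwog syg beqo hwaq ppch tzip pikc vqggn evpl clq qxy qvbs uohvv
Hunk 2: at line 10 remove [qxy] add [ina] -> 13 lines: xwog syg beqo hwaq ppch tzip pikc vqggn evpl clq ina qvbs uohvv
Hunk 3: at line 2 remove [hwaq,ppch,tzip] add [wixq] -> 11 lines: xwog syg beqo wixq pikc vqggn evpl clq ina qvbs uohvv
Hunk 4: at line 1 remove [beqo,wixq] add [suy] -> 10 lines: xwog syg suy pikc vqggn evpl clq ina qvbs uohvv
Hunk 5: at line 1 remove [syg,suy] add [ngymx,inq] -> 10 lines: xwog ngymx inq pikc vqggn evpl clq ina qvbs uohvv
Hunk 6: at line 5 remove [evpl,clq] add [gap] -> 9 lines: xwog ngymx inq pikc vqggn gap ina qvbs uohvv
Hunk 7: at line 2 remove [inq,pikc,vqggn] add [nble,prx,yajil] -> 9 lines: xwog ngymx nble prx yajil gap ina qvbs uohvv
Final line 5: yajil

Answer: yajil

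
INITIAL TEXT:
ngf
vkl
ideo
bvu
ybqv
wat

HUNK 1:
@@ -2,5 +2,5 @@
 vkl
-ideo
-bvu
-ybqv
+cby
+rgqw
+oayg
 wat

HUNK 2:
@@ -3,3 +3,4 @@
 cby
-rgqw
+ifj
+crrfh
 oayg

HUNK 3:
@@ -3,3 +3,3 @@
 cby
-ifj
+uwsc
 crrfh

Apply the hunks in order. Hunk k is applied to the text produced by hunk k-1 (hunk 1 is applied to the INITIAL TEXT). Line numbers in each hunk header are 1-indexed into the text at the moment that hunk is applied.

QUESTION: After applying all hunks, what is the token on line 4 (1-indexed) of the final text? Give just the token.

Answer: uwsc

Derivation:
Hunk 1: at line 2 remove [ideo,bvu,ybqv] add [cby,rgqw,oayg] -> 6 lines: ngf vkl cby rgqw oayg wat
Hunk 2: at line 3 remove [rgqw] add [ifj,crrfh] -> 7 lines: ngf vkl cby ifj crrfh oayg wat
Hunk 3: at line 3 remove [ifj] add [uwsc] -> 7 lines: ngf vkl cby uwsc crrfh oayg wat
Final line 4: uwsc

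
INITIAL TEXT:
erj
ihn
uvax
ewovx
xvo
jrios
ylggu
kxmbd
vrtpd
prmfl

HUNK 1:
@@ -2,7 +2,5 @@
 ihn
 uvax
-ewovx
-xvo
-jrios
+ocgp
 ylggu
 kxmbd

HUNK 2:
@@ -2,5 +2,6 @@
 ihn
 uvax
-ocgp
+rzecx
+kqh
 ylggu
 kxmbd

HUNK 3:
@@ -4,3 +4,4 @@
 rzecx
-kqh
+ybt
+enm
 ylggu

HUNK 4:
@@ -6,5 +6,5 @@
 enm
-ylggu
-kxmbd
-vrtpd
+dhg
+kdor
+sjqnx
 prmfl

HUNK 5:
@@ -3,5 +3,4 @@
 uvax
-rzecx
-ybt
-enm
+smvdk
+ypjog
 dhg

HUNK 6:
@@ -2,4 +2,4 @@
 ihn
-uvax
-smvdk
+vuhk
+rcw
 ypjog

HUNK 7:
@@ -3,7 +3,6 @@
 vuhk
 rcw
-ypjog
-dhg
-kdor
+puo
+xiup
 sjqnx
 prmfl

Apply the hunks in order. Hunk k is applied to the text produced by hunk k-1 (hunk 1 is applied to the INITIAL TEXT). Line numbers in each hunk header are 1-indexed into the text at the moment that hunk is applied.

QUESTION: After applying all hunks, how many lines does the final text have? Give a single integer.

Hunk 1: at line 2 remove [ewovx,xvo,jrios] add [ocgp] -> 8 lines: erj ihn uvax ocgp ylggu kxmbd vrtpd prmfl
Hunk 2: at line 2 remove [ocgp] add [rzecx,kqh] -> 9 lines: erj ihn uvax rzecx kqh ylggu kxmbd vrtpd prmfl
Hunk 3: at line 4 remove [kqh] add [ybt,enm] -> 10 lines: erj ihn uvax rzecx ybt enm ylggu kxmbd vrtpd prmfl
Hunk 4: at line 6 remove [ylggu,kxmbd,vrtpd] add [dhg,kdor,sjqnx] -> 10 lines: erj ihn uvax rzecx ybt enm dhg kdor sjqnx prmfl
Hunk 5: at line 3 remove [rzecx,ybt,enm] add [smvdk,ypjog] -> 9 lines: erj ihn uvax smvdk ypjog dhg kdor sjqnx prmfl
Hunk 6: at line 2 remove [uvax,smvdk] add [vuhk,rcw] -> 9 lines: erj ihn vuhk rcw ypjog dhg kdor sjqnx prmfl
Hunk 7: at line 3 remove [ypjog,dhg,kdor] add [puo,xiup] -> 8 lines: erj ihn vuhk rcw puo xiup sjqnx prmfl
Final line count: 8

Answer: 8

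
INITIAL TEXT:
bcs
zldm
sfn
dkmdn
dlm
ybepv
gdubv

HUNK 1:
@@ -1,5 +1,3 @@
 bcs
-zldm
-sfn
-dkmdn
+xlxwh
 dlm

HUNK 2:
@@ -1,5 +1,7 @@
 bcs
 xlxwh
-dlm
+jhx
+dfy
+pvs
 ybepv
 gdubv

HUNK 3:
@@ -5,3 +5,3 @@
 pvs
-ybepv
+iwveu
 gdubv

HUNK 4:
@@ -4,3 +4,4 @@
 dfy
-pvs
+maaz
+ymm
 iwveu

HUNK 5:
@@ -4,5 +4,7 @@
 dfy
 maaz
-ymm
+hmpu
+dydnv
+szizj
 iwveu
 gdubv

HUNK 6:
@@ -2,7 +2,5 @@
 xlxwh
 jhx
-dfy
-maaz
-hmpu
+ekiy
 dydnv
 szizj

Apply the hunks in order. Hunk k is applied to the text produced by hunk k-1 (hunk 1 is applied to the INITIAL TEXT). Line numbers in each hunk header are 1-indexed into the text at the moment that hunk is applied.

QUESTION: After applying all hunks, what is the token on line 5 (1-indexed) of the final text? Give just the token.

Answer: dydnv

Derivation:
Hunk 1: at line 1 remove [zldm,sfn,dkmdn] add [xlxwh] -> 5 lines: bcs xlxwh dlm ybepv gdubv
Hunk 2: at line 1 remove [dlm] add [jhx,dfy,pvs] -> 7 lines: bcs xlxwh jhx dfy pvs ybepv gdubv
Hunk 3: at line 5 remove [ybepv] add [iwveu] -> 7 lines: bcs xlxwh jhx dfy pvs iwveu gdubv
Hunk 4: at line 4 remove [pvs] add [maaz,ymm] -> 8 lines: bcs xlxwh jhx dfy maaz ymm iwveu gdubv
Hunk 5: at line 4 remove [ymm] add [hmpu,dydnv,szizj] -> 10 lines: bcs xlxwh jhx dfy maaz hmpu dydnv szizj iwveu gdubv
Hunk 6: at line 2 remove [dfy,maaz,hmpu] add [ekiy] -> 8 lines: bcs xlxwh jhx ekiy dydnv szizj iwveu gdubv
Final line 5: dydnv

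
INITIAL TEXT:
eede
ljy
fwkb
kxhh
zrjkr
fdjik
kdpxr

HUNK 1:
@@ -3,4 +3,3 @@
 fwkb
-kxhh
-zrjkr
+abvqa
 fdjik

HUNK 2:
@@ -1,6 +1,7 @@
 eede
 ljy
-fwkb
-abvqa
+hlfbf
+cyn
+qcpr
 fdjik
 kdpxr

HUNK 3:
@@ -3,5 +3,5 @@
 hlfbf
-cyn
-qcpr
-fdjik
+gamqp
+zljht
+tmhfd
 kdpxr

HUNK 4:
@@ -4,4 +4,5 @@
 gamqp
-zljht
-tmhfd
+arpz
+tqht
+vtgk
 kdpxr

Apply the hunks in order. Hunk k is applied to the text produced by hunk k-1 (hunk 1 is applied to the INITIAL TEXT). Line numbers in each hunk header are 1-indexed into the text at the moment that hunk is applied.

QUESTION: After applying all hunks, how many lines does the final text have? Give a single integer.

Answer: 8

Derivation:
Hunk 1: at line 3 remove [kxhh,zrjkr] add [abvqa] -> 6 lines: eede ljy fwkb abvqa fdjik kdpxr
Hunk 2: at line 1 remove [fwkb,abvqa] add [hlfbf,cyn,qcpr] -> 7 lines: eede ljy hlfbf cyn qcpr fdjik kdpxr
Hunk 3: at line 3 remove [cyn,qcpr,fdjik] add [gamqp,zljht,tmhfd] -> 7 lines: eede ljy hlfbf gamqp zljht tmhfd kdpxr
Hunk 4: at line 4 remove [zljht,tmhfd] add [arpz,tqht,vtgk] -> 8 lines: eede ljy hlfbf gamqp arpz tqht vtgk kdpxr
Final line count: 8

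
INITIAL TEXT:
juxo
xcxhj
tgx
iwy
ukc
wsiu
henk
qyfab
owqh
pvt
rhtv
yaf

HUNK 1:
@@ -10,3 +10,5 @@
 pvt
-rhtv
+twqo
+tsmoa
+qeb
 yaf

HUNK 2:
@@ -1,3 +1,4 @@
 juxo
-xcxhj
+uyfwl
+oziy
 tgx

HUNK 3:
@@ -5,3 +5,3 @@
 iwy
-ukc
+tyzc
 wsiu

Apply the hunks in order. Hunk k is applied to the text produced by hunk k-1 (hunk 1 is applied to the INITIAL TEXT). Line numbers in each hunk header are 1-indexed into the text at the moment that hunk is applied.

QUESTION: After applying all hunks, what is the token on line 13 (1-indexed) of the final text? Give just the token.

Hunk 1: at line 10 remove [rhtv] add [twqo,tsmoa,qeb] -> 14 lines: juxo xcxhj tgx iwy ukc wsiu henk qyfab owqh pvt twqo tsmoa qeb yaf
Hunk 2: at line 1 remove [xcxhj] add [uyfwl,oziy] -> 15 lines: juxo uyfwl oziy tgx iwy ukc wsiu henk qyfab owqh pvt twqo tsmoa qeb yaf
Hunk 3: at line 5 remove [ukc] add [tyzc] -> 15 lines: juxo uyfwl oziy tgx iwy tyzc wsiu henk qyfab owqh pvt twqo tsmoa qeb yaf
Final line 13: tsmoa

Answer: tsmoa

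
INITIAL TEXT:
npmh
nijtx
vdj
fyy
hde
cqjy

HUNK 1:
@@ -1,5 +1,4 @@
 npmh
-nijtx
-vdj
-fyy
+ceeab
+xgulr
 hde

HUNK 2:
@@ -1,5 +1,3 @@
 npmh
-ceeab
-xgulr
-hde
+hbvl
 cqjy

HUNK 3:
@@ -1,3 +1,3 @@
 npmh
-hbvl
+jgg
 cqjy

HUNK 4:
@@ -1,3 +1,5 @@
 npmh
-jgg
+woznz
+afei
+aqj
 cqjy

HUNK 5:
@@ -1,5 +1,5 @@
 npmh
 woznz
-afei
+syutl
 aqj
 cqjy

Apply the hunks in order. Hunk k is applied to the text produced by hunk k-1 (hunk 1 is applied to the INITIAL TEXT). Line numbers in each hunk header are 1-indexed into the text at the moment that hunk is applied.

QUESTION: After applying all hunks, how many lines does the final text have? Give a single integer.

Hunk 1: at line 1 remove [nijtx,vdj,fyy] add [ceeab,xgulr] -> 5 lines: npmh ceeab xgulr hde cqjy
Hunk 2: at line 1 remove [ceeab,xgulr,hde] add [hbvl] -> 3 lines: npmh hbvl cqjy
Hunk 3: at line 1 remove [hbvl] add [jgg] -> 3 lines: npmh jgg cqjy
Hunk 4: at line 1 remove [jgg] add [woznz,afei,aqj] -> 5 lines: npmh woznz afei aqj cqjy
Hunk 5: at line 1 remove [afei] add [syutl] -> 5 lines: npmh woznz syutl aqj cqjy
Final line count: 5

Answer: 5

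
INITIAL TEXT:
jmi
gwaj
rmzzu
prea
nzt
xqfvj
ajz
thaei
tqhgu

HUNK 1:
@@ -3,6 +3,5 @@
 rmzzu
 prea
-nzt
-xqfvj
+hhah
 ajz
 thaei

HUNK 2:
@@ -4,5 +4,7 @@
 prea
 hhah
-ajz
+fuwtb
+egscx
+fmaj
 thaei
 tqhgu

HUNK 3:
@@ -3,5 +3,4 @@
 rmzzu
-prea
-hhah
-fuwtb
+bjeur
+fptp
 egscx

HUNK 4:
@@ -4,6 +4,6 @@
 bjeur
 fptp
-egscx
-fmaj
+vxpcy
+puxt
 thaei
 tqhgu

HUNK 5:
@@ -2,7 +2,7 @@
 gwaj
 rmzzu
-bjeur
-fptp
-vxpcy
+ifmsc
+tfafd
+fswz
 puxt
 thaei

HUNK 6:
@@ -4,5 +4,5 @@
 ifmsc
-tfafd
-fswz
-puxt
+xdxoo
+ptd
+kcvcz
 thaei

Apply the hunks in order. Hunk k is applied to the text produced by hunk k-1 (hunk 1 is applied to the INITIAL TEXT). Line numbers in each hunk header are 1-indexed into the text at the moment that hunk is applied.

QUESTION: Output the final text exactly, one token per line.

Answer: jmi
gwaj
rmzzu
ifmsc
xdxoo
ptd
kcvcz
thaei
tqhgu

Derivation:
Hunk 1: at line 3 remove [nzt,xqfvj] add [hhah] -> 8 lines: jmi gwaj rmzzu prea hhah ajz thaei tqhgu
Hunk 2: at line 4 remove [ajz] add [fuwtb,egscx,fmaj] -> 10 lines: jmi gwaj rmzzu prea hhah fuwtb egscx fmaj thaei tqhgu
Hunk 3: at line 3 remove [prea,hhah,fuwtb] add [bjeur,fptp] -> 9 lines: jmi gwaj rmzzu bjeur fptp egscx fmaj thaei tqhgu
Hunk 4: at line 4 remove [egscx,fmaj] add [vxpcy,puxt] -> 9 lines: jmi gwaj rmzzu bjeur fptp vxpcy puxt thaei tqhgu
Hunk 5: at line 2 remove [bjeur,fptp,vxpcy] add [ifmsc,tfafd,fswz] -> 9 lines: jmi gwaj rmzzu ifmsc tfafd fswz puxt thaei tqhgu
Hunk 6: at line 4 remove [tfafd,fswz,puxt] add [xdxoo,ptd,kcvcz] -> 9 lines: jmi gwaj rmzzu ifmsc xdxoo ptd kcvcz thaei tqhgu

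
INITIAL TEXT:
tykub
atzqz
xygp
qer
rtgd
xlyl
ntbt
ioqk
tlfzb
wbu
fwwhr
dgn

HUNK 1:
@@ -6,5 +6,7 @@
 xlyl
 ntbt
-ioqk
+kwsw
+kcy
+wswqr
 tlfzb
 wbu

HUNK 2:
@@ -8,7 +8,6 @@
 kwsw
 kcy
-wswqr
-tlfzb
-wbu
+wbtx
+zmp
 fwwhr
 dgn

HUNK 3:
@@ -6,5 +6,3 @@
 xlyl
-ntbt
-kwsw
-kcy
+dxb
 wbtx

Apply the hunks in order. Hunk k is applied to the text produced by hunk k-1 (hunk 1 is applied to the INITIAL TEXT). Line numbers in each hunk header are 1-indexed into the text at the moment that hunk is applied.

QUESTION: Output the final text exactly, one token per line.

Hunk 1: at line 6 remove [ioqk] add [kwsw,kcy,wswqr] -> 14 lines: tykub atzqz xygp qer rtgd xlyl ntbt kwsw kcy wswqr tlfzb wbu fwwhr dgn
Hunk 2: at line 8 remove [wswqr,tlfzb,wbu] add [wbtx,zmp] -> 13 lines: tykub atzqz xygp qer rtgd xlyl ntbt kwsw kcy wbtx zmp fwwhr dgn
Hunk 3: at line 6 remove [ntbt,kwsw,kcy] add [dxb] -> 11 lines: tykub atzqz xygp qer rtgd xlyl dxb wbtx zmp fwwhr dgn

Answer: tykub
atzqz
xygp
qer
rtgd
xlyl
dxb
wbtx
zmp
fwwhr
dgn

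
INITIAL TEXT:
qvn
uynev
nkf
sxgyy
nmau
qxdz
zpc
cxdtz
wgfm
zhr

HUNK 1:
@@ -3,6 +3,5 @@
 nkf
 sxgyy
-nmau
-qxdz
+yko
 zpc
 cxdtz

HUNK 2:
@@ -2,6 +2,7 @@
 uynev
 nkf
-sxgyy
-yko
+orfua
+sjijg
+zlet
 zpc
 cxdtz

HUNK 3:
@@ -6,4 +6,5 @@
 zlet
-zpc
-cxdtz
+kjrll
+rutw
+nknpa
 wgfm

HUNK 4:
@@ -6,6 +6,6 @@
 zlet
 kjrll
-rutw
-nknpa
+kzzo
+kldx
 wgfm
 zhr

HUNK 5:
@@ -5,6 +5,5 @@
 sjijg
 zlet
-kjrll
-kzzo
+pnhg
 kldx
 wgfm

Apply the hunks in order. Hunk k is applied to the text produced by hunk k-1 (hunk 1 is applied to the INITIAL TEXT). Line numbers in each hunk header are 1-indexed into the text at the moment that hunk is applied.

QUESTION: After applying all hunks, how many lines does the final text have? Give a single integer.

Hunk 1: at line 3 remove [nmau,qxdz] add [yko] -> 9 lines: qvn uynev nkf sxgyy yko zpc cxdtz wgfm zhr
Hunk 2: at line 2 remove [sxgyy,yko] add [orfua,sjijg,zlet] -> 10 lines: qvn uynev nkf orfua sjijg zlet zpc cxdtz wgfm zhr
Hunk 3: at line 6 remove [zpc,cxdtz] add [kjrll,rutw,nknpa] -> 11 lines: qvn uynev nkf orfua sjijg zlet kjrll rutw nknpa wgfm zhr
Hunk 4: at line 6 remove [rutw,nknpa] add [kzzo,kldx] -> 11 lines: qvn uynev nkf orfua sjijg zlet kjrll kzzo kldx wgfm zhr
Hunk 5: at line 5 remove [kjrll,kzzo] add [pnhg] -> 10 lines: qvn uynev nkf orfua sjijg zlet pnhg kldx wgfm zhr
Final line count: 10

Answer: 10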